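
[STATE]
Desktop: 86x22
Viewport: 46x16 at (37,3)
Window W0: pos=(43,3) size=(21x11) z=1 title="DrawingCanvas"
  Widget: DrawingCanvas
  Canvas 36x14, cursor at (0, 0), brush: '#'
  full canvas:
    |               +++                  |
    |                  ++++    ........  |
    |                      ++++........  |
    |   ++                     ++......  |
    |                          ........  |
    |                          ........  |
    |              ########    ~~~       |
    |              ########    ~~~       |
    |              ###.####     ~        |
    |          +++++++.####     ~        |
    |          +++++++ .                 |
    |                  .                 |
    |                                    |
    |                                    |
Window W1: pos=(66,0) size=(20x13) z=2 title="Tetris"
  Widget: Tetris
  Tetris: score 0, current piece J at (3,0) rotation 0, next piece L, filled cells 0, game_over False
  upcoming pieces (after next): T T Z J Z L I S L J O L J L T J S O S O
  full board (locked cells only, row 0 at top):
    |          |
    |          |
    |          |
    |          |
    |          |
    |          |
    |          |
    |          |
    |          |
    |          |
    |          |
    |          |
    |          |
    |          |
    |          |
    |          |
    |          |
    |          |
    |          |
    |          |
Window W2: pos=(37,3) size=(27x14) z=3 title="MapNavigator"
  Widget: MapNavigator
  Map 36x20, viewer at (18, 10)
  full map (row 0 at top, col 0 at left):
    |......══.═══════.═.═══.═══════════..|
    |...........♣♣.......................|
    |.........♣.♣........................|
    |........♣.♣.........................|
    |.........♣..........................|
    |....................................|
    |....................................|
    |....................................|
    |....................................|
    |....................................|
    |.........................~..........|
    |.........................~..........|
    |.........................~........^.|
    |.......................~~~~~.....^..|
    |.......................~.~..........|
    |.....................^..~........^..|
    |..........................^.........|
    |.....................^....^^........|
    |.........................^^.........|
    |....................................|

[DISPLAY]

┏━━━━━━━━━━━━━━━━━━━━━━━━━┓  ┃                
┃ MapNavigator            ┃  ┃                
┠─────────────────────────┨  ┃                
┃.........................┃  ┃                
┃.........................┃  ┃                
┃.........................┃  ┃                
┃.........................┃  ┃                
┃.........................┃  ┃                
┃............@......~.....┃  ┃                
┃...................~.....┃  ┗━━━━━━━━━━━━━━━━
┃...................~.....┃                   
┃.................~~~~~...┃                   
┃.................~.~.....┃                   
┗━━━━━━━━━━━━━━━━━━━━━━━━━┛                   
                                              
                                              


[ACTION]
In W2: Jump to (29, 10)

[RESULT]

┏━━━━━━━━━━━━━━━━━━━━━━━━━┓  ┃                
┃ MapNavigator            ┃  ┃                
┠─────────────────────────┨  ┃                
┃...................      ┃  ┃                
┃...................      ┃  ┃                
┃...................      ┃  ┃                
┃...................      ┃  ┃                
┃...................      ┃  ┃                
┃........~...@......      ┃  ┃                
┃........~..........      ┃  ┗━━━━━━━━━━━━━━━━
┃........~........^.      ┃                   
┃......~~~~~.....^..      ┃                   
┃......~.~..........      ┃                   
┗━━━━━━━━━━━━━━━━━━━━━━━━━┛                   
                                              
                                              


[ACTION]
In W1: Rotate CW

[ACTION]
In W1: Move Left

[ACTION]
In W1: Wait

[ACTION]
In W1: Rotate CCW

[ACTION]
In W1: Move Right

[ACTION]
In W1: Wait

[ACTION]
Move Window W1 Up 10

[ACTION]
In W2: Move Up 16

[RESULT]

┏━━━━━━━━━━━━━━━━━━━━━━━━━┓  ┃                
┃ MapNavigator            ┃  ┃                
┠─────────────────────────┨  ┃                
┃                         ┃  ┃                
┃                         ┃  ┃                
┃                         ┃  ┃                
┃                         ┃  ┃                
┃                         ┃  ┃                
┃═.═══.══════@════..      ┃  ┃                
┃...................      ┃  ┗━━━━━━━━━━━━━━━━
┃...................      ┃                   
┃...................      ┃                   
┃...................      ┃                   
┗━━━━━━━━━━━━━━━━━━━━━━━━━┛                   
                                              
                                              


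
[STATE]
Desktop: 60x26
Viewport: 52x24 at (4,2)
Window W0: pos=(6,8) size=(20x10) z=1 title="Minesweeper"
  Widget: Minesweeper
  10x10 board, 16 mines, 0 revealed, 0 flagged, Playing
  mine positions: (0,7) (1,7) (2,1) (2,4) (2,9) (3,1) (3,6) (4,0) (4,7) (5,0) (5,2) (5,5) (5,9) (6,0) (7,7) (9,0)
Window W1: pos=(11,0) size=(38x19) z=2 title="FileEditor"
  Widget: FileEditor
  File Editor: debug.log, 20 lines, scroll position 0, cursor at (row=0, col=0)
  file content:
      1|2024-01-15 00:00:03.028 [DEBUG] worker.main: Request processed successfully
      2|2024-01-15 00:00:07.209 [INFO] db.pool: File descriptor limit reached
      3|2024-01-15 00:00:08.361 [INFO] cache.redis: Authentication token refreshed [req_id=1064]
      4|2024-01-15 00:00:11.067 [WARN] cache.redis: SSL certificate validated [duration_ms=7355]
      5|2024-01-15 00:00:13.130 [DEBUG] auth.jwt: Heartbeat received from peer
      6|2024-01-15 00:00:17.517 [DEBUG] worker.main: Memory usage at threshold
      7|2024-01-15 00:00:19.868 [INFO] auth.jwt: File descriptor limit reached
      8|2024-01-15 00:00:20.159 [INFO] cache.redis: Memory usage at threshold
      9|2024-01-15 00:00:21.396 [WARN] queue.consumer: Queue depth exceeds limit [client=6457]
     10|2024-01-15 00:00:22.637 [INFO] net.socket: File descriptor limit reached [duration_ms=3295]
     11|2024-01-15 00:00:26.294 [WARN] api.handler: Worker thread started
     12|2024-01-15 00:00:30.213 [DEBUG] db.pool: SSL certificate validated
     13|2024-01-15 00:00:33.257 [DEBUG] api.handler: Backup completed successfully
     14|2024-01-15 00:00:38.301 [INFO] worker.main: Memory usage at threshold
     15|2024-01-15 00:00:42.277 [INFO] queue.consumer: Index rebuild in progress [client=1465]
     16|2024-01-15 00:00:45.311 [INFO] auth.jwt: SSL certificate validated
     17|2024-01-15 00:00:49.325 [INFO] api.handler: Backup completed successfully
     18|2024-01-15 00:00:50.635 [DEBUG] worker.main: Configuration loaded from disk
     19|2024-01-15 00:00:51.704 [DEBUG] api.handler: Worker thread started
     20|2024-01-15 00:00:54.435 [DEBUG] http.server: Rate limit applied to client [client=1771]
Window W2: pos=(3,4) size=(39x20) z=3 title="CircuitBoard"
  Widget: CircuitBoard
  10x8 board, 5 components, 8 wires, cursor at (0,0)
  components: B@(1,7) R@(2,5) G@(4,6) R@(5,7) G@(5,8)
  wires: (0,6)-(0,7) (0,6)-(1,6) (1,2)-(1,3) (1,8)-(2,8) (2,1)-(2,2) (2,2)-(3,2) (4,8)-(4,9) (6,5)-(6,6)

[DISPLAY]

       ┠────────────────────────────────────┨       
       ┃█024-01-15 00:00:03.028 [DEBUG] wor▲┃       
━━━━━━━━━━━━━━━━━━━━━━━━━━━━━━━━━━━━━┓ db.p█┃       
 CircuitBoard                        ┃ cach░┃       
─────────────────────────────────────┨ cach░┃       
   0 1 2 3 4 5 6 7 8 9               ┃] aut░┃       
0  [.]                      · ─ ·    ┃] wor░┃       
                            │        ┃ auth░┃       
1           · ─ ·           ·   B   ·┃ cach░┃       
                                    │┃ queu░┃       
2       · ─ ·           R           ·┃ net.░┃       
            │                        ┃ api.░┃       
3           ·                        ┃] db.░┃       
                                     ┃] api░┃       
4                           G       ·┃ work░┃       
                                     ┃ queu▼┃       
5                               R   G┃━━━━━━┛       
                                     ┃              
6                       · ─ ·        ┃              
                                     ┃              
7                                    ┃              
━━━━━━━━━━━━━━━━━━━━━━━━━━━━━━━━━━━━━┛              
                                                    
                                                    


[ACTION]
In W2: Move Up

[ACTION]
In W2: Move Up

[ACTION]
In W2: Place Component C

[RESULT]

       ┠────────────────────────────────────┨       
       ┃█024-01-15 00:00:03.028 [DEBUG] wor▲┃       
━━━━━━━━━━━━━━━━━━━━━━━━━━━━━━━━━━━━━┓ db.p█┃       
 CircuitBoard                        ┃ cach░┃       
─────────────────────────────────────┨ cach░┃       
   0 1 2 3 4 5 6 7 8 9               ┃] aut░┃       
0  [C]                      · ─ ·    ┃] wor░┃       
                            │        ┃ auth░┃       
1           · ─ ·           ·   B   ·┃ cach░┃       
                                    │┃ queu░┃       
2       · ─ ·           R           ·┃ net.░┃       
            │                        ┃ api.░┃       
3           ·                        ┃] db.░┃       
                                     ┃] api░┃       
4                           G       ·┃ work░┃       
                                     ┃ queu▼┃       
5                               R   G┃━━━━━━┛       
                                     ┃              
6                       · ─ ·        ┃              
                                     ┃              
7                                    ┃              
━━━━━━━━━━━━━━━━━━━━━━━━━━━━━━━━━━━━━┛              
                                                    
                                                    


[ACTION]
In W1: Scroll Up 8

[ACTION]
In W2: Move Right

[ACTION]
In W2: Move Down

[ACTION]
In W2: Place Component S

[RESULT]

       ┠────────────────────────────────────┨       
       ┃█024-01-15 00:00:03.028 [DEBUG] wor▲┃       
━━━━━━━━━━━━━━━━━━━━━━━━━━━━━━━━━━━━━┓ db.p█┃       
 CircuitBoard                        ┃ cach░┃       
─────────────────────────────────────┨ cach░┃       
   0 1 2 3 4 5 6 7 8 9               ┃] aut░┃       
0   C                       · ─ ·    ┃] wor░┃       
                            │        ┃ auth░┃       
1      [S]  · ─ ·           ·   B   ·┃ cach░┃       
                                    │┃ queu░┃       
2       · ─ ·           R           ·┃ net.░┃       
            │                        ┃ api.░┃       
3           ·                        ┃] db.░┃       
                                     ┃] api░┃       
4                           G       ·┃ work░┃       
                                     ┃ queu▼┃       
5                               R   G┃━━━━━━┛       
                                     ┃              
6                       · ─ ·        ┃              
                                     ┃              
7                                    ┃              
━━━━━━━━━━━━━━━━━━━━━━━━━━━━━━━━━━━━━┛              
                                                    
                                                    


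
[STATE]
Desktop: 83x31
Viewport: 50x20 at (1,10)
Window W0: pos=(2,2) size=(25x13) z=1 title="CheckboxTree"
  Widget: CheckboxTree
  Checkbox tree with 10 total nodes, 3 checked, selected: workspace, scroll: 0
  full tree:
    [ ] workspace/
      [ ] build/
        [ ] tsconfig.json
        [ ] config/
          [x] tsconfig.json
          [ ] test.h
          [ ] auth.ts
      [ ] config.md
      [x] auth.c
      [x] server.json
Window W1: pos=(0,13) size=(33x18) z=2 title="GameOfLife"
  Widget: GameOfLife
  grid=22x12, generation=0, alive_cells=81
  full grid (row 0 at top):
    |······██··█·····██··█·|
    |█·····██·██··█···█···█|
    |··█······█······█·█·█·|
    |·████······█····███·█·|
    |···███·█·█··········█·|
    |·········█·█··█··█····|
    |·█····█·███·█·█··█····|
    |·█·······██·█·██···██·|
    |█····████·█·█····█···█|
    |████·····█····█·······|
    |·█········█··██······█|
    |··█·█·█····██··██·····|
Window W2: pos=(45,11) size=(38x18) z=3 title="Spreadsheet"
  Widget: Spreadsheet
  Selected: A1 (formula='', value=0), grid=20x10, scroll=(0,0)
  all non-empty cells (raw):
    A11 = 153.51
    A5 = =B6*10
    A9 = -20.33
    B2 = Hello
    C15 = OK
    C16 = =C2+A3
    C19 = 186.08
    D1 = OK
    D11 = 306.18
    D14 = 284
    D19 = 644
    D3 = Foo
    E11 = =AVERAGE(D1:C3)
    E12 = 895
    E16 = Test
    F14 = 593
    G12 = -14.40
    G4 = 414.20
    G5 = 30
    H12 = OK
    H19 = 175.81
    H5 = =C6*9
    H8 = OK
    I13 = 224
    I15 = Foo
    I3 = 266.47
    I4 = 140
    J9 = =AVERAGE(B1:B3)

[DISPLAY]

 ┃       [ ] test.h      ┃                        
 ┃       [ ] auth.ts     ┃                  ┏━━━━━
 ┃   [ ] config.md       ┃                  ┃ Spre
━━━━━━━━━━━━━━━━━━━━━━━━━━━━━━━┓            ┠─────
 GameOfLife                    ┃            ┃A1:  
───────────────────────────────┨            ┃     
Gen: 0                         ┃            ┃-----
······██··█·····██··█·         ┃            ┃  1  
█·····██·██··█···█···█         ┃            ┃  2  
··█······█······█·█·█·         ┃            ┃  3  
·████······█····███·█·         ┃            ┃  4  
···███·█·█··········█·         ┃            ┃  5  
·········█·█··█··█····         ┃            ┃  6  
·█····█·███·█·█··█····         ┃            ┃  7  
·█·······██·█·██···██·         ┃            ┃  8  
█····████·█·█····█···█         ┃            ┃  9  
████·····█····█·······         ┃            ┃ 10  
·█········█··██······█         ┃            ┃ 11  
··█·█·█····██··██·····         ┃            ┗━━━━━
                               ┃                  


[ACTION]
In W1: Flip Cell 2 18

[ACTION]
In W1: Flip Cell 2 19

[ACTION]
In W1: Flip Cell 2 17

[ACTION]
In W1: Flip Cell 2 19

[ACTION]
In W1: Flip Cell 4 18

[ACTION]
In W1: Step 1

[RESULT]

 ┃       [ ] test.h      ┃                        
 ┃       [ ] auth.ts     ┃                  ┏━━━━━
 ┃   [ ] config.md       ┃                  ┃ Spre
━━━━━━━━━━━━━━━━━━━━━━━━━━━━━━━┓            ┠─────
 GameOfLife                    ┃            ┃A1:  
───────────────────────────────┨            ┃     
Gen: 1                         ┃            ┃-----
······█████·····██····         ┃            ┃  1  
······██·██·······█·██         ┃            ┃  2  
··█·····██·········███         ┃            ┃  3  
·█···█··█·█·····█·█·██         ┃            ┃  4  
·····█··█·······█·█···         ┃            ┃  5  
····████···█·█···██···         ┃            ┃  6  
········█···█·█·█·█···         ┃            ┃  7  
██···█······█·███·█·█·         ┃            ┃  8  
█·····███·█···██····█·         ┃            ┃  9  
█·█···██████··█·······         ┃            ┃ 10  
█·········█████·······         ┃            ┃ 11  
···········█████······         ┃            ┗━━━━━
                               ┃                  


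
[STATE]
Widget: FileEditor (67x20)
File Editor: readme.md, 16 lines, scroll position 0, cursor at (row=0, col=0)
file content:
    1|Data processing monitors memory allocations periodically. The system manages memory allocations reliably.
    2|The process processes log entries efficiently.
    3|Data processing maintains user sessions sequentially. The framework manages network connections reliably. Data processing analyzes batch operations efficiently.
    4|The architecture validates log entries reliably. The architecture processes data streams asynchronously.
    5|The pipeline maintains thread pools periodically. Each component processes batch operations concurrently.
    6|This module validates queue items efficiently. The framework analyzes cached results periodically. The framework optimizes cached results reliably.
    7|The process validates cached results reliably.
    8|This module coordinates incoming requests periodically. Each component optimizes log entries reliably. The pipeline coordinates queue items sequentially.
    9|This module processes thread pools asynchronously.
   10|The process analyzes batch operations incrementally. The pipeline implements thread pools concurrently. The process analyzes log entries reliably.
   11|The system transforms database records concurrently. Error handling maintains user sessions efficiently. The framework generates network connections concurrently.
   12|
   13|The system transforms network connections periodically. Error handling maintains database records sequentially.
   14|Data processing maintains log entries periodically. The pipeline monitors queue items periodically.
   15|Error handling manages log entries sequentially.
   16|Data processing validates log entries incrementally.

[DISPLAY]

█ata processing monitors memory allocations periodically. The syst▲
The process processes log entries efficiently.                    █
Data processing maintains user sessions sequentially. The framewor░
The architecture validates log entries reliably. The architecture ░
The pipeline maintains thread pools periodically. Each component p░
This module validates queue items efficiently. The framework analy░
The process validates cached results reliably.                    ░
This module coordinates incoming requests periodically. Each compo░
This module processes thread pools asynchronously.                ░
The process analyzes batch operations incrementally. The pipeline ░
The system transforms database records concurrently. Error handlin░
                                                                  ░
The system transforms network connections periodically. Error hand░
Data processing maintains log entries periodically. The pipeline m░
Error handling manages log entries sequentially.                  ░
Data processing validates log entries incrementally.              ░
                                                                  ░
                                                                  ░
                                                                  ░
                                                                  ▼


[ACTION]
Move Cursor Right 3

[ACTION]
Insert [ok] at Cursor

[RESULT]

Datok█ processing monitors memory allocations periodically. The sy▲
The process processes log entries efficiently.                    █
Data processing maintains user sessions sequentially. The framewor░
The architecture validates log entries reliably. The architecture ░
The pipeline maintains thread pools periodically. Each component p░
This module validates queue items efficiently. The framework analy░
The process validates cached results reliably.                    ░
This module coordinates incoming requests periodically. Each compo░
This module processes thread pools asynchronously.                ░
The process analyzes batch operations incrementally. The pipeline ░
The system transforms database records concurrently. Error handlin░
                                                                  ░
The system transforms network connections periodically. Error hand░
Data processing maintains log entries periodically. The pipeline m░
Error handling manages log entries sequentially.                  ░
Data processing validates log entries incrementally.              ░
                                                                  ░
                                                                  ░
                                                                  ░
                                                                  ▼


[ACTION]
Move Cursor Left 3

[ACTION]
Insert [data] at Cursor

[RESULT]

Dadata█oka processing monitors memory allocations periodically. Th▲
The process processes log entries efficiently.                    █
Data processing maintains user sessions sequentially. The framewor░
The architecture validates log entries reliably. The architecture ░
The pipeline maintains thread pools periodically. Each component p░
This module validates queue items efficiently. The framework analy░
The process validates cached results reliably.                    ░
This module coordinates incoming requests periodically. Each compo░
This module processes thread pools asynchronously.                ░
The process analyzes batch operations incrementally. The pipeline ░
The system transforms database records concurrently. Error handlin░
                                                                  ░
The system transforms network connections periodically. Error hand░
Data processing maintains log entries periodically. The pipeline m░
Error handling manages log entries sequentially.                  ░
Data processing validates log entries incrementally.              ░
                                                                  ░
                                                                  ░
                                                                  ░
                                                                  ▼


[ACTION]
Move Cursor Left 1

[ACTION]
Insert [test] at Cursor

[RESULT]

Dadattest█toka processing monitors memory allocations periodically▲
The process processes log entries efficiently.                    █
Data processing maintains user sessions sequentially. The framewor░
The architecture validates log entries reliably. The architecture ░
The pipeline maintains thread pools periodically. Each component p░
This module validates queue items efficiently. The framework analy░
The process validates cached results reliably.                    ░
This module coordinates incoming requests periodically. Each compo░
This module processes thread pools asynchronously.                ░
The process analyzes batch operations incrementally. The pipeline ░
The system transforms database records concurrently. Error handlin░
                                                                  ░
The system transforms network connections periodically. Error hand░
Data processing maintains log entries periodically. The pipeline m░
Error handling manages log entries sequentially.                  ░
Data processing validates log entries incrementally.              ░
                                                                  ░
                                                                  ░
                                                                  ░
                                                                  ▼


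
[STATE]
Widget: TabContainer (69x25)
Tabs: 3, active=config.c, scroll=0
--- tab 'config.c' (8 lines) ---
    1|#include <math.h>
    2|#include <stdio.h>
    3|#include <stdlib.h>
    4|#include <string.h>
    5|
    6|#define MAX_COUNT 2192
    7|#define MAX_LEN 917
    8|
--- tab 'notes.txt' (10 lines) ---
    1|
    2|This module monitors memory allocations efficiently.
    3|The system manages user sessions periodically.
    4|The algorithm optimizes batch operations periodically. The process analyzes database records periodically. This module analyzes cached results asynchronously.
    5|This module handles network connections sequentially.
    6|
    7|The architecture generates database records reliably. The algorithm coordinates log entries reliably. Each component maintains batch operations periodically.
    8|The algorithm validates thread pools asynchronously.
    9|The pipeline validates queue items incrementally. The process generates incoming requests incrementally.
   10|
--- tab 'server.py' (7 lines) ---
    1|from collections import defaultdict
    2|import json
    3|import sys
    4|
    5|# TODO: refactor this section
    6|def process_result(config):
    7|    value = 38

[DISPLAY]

[config.c]│ notes.txt │ server.py                                    
─────────────────────────────────────────────────────────────────────
#include <math.h>                                                    
#include <stdio.h>                                                   
#include <stdlib.h>                                                  
#include <string.h>                                                  
                                                                     
#define MAX_COUNT 2192                                               
#define MAX_LEN 917                                                  
                                                                     
                                                                     
                                                                     
                                                                     
                                                                     
                                                                     
                                                                     
                                                                     
                                                                     
                                                                     
                                                                     
                                                                     
                                                                     
                                                                     
                                                                     
                                                                     


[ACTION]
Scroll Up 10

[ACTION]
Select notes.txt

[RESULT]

 config.c │[notes.txt]│ server.py                                    
─────────────────────────────────────────────────────────────────────
                                                                     
This module monitors memory allocations efficiently.                 
The system manages user sessions periodically.                       
The algorithm optimizes batch operations periodically. The process an
This module handles network connections sequentially.                
                                                                     
The architecture generates database records reliably. The algorithm c
The algorithm validates thread pools asynchronously.                 
The pipeline validates queue items incrementally. The process generat
                                                                     
                                                                     
                                                                     
                                                                     
                                                                     
                                                                     
                                                                     
                                                                     
                                                                     
                                                                     
                                                                     
                                                                     
                                                                     
                                                                     


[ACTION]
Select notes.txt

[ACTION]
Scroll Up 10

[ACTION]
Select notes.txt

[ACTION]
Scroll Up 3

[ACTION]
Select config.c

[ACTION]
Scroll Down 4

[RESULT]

[config.c]│ notes.txt │ server.py                                    
─────────────────────────────────────────────────────────────────────
                                                                     
#define MAX_COUNT 2192                                               
#define MAX_LEN 917                                                  
                                                                     
                                                                     
                                                                     
                                                                     
                                                                     
                                                                     
                                                                     
                                                                     
                                                                     
                                                                     
                                                                     
                                                                     
                                                                     
                                                                     
                                                                     
                                                                     
                                                                     
                                                                     
                                                                     
                                                                     


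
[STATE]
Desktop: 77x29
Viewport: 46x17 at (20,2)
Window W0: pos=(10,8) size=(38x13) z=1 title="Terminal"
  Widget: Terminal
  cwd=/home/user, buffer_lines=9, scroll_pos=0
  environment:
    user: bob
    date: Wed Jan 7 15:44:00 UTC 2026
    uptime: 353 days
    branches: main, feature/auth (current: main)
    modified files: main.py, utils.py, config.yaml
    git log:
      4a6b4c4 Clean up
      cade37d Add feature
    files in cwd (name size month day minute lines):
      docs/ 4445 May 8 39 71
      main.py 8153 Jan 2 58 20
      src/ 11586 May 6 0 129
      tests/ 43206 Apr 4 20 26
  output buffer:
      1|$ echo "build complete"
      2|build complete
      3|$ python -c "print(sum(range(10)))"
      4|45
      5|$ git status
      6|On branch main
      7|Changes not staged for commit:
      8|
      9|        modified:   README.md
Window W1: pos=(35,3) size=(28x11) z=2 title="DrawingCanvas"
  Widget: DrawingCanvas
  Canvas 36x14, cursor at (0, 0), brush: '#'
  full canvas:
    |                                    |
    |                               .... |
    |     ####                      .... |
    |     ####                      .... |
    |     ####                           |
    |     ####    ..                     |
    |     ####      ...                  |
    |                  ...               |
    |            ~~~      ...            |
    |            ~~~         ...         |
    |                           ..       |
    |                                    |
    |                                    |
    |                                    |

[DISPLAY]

                                              
               ┏━━━━━━━━━━━━━━━━━━━━━━━━━━┓   
               ┃ DrawingCanvas            ┃   
               ┠──────────────────────────┨   
               ┃+                         ┃   
               ┃                          ┃   
━━━━━━━━━━━━━━━┃     ####                 ┃   
               ┃     ####                 ┃   
───────────────┃     ####                 ┃   
uild complete" ┃     ####    ..           ┃   
plete          ┃     ####      ...        ┃   
-c "print(sum(r┗━━━━━━━━━━━━━━━━━━━━━━━━━━┛   
                           ┃                  
tus                        ┃                  
 main                      ┃                  
ot staged for commit:      ┃                  
                           ┃                  


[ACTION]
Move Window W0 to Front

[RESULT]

                                              
               ┏━━━━━━━━━━━━━━━━━━━━━━━━━━┓   
               ┃ DrawingCanvas            ┃   
               ┠──────────────────────────┨   
               ┃+                         ┃   
               ┃                          ┃   
━━━━━━━━━━━━━━━━━━━━━━━━━━━┓              ┃   
                           ┃              ┃   
───────────────────────────┨              ┃   
uild complete"             ┃ ..           ┃   
plete                      ┃   ...        ┃   
-c "print(sum(range(10)))" ┃━━━━━━━━━━━━━━┛   
                           ┃                  
tus                        ┃                  
 main                      ┃                  
ot staged for commit:      ┃                  
                           ┃                  


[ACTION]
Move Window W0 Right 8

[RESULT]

                                              
               ┏━━━━━━━━━━━━━━━━━━━━━━━━━━┓   
               ┃ DrawingCanvas            ┃   
               ┠──────────────────────────┨   
               ┃+                         ┃   
               ┃                          ┃   
━━━━━━━━━━━━━━━━━━━━━━━━━━━━━━━━━━━┓      ┃   
Terminal                           ┃      ┃   
───────────────────────────────────┨      ┃   
 echo "build complete"             ┃      ┃   
uild complete                      ┃      ┃   
 python -c "print(sum(range(10)))" ┃━━━━━━┛   
5                                  ┃          
 git status                        ┃          
n branch main                      ┃          
hanges not staged for commit:      ┃          
                                   ┃          


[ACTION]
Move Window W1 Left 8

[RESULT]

                                              
       ┏━━━━━━━━━━━━━━━━━━━━━━━━━━┓           
       ┃ DrawingCanvas            ┃           
       ┠──────────────────────────┨           
       ┃+                         ┃           
       ┃                          ┃           
━━━━━━━━━━━━━━━━━━━━━━━━━━━━━━━━━━━┓          
Terminal                           ┃          
───────────────────────────────────┨          
 echo "build complete"             ┃          
uild complete                      ┃          
 python -c "print(sum(range(10)))" ┃          
5                                  ┃          
 git status                        ┃          
n branch main                      ┃          
hanges not staged for commit:      ┃          
                                   ┃          


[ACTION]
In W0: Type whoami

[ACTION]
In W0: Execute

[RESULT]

                                              
       ┏━━━━━━━━━━━━━━━━━━━━━━━━━━┓           
       ┃ DrawingCanvas            ┃           
       ┠──────────────────────────┨           
       ┃+                         ┃           
       ┃                          ┃           
━━━━━━━━━━━━━━━━━━━━━━━━━━━━━━━━━━━┓          
Terminal                           ┃          
───────────────────────────────────┨          
5                                  ┃          
 git status                        ┃          
n branch main                      ┃          
hanges not staged for commit:      ┃          
                                   ┃          
       modified:   README.md       ┃          
 whoami                            ┃          
ob                                 ┃          
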